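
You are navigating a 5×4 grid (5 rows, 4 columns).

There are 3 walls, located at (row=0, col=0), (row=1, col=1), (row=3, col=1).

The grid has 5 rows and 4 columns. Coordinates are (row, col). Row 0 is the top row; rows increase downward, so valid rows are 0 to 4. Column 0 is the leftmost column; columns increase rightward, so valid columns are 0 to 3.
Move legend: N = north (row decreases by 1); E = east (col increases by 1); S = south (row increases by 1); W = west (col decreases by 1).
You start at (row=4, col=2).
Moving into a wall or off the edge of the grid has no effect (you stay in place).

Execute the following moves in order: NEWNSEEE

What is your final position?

Start: (row=4, col=2)
  N (north): (row=4, col=2) -> (row=3, col=2)
  E (east): (row=3, col=2) -> (row=3, col=3)
  W (west): (row=3, col=3) -> (row=3, col=2)
  N (north): (row=3, col=2) -> (row=2, col=2)
  S (south): (row=2, col=2) -> (row=3, col=2)
  E (east): (row=3, col=2) -> (row=3, col=3)
  E (east): blocked, stay at (row=3, col=3)
  E (east): blocked, stay at (row=3, col=3)
Final: (row=3, col=3)

Answer: Final position: (row=3, col=3)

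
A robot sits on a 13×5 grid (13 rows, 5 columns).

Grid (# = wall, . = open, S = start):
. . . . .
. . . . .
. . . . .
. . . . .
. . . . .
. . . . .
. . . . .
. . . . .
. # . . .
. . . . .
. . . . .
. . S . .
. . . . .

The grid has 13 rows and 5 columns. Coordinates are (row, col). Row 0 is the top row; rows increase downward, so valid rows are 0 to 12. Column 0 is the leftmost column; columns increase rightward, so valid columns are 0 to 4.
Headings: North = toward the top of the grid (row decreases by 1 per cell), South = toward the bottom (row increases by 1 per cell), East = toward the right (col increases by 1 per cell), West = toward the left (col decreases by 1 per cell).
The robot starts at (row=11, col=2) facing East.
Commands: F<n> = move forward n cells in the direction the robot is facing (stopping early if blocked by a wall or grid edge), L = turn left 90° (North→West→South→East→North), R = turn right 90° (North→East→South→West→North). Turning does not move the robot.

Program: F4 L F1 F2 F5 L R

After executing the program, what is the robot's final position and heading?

Answer: Final position: (row=3, col=4), facing North

Derivation:
Start: (row=11, col=2), facing East
  F4: move forward 2/4 (blocked), now at (row=11, col=4)
  L: turn left, now facing North
  F1: move forward 1, now at (row=10, col=4)
  F2: move forward 2, now at (row=8, col=4)
  F5: move forward 5, now at (row=3, col=4)
  L: turn left, now facing West
  R: turn right, now facing North
Final: (row=3, col=4), facing North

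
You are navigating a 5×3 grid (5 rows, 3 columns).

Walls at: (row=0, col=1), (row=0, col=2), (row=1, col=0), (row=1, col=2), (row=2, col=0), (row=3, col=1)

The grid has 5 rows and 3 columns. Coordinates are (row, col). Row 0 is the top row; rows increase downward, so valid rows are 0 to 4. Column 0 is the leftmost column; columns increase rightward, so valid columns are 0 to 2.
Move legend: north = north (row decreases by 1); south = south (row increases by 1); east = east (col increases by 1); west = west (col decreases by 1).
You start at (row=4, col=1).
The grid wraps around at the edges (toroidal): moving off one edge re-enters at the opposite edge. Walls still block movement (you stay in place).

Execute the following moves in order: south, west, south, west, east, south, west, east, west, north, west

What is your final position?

Start: (row=4, col=1)
  south (south): blocked, stay at (row=4, col=1)
  west (west): (row=4, col=1) -> (row=4, col=0)
  south (south): (row=4, col=0) -> (row=0, col=0)
  west (west): blocked, stay at (row=0, col=0)
  east (east): blocked, stay at (row=0, col=0)
  south (south): blocked, stay at (row=0, col=0)
  west (west): blocked, stay at (row=0, col=0)
  east (east): blocked, stay at (row=0, col=0)
  west (west): blocked, stay at (row=0, col=0)
  north (north): (row=0, col=0) -> (row=4, col=0)
  west (west): (row=4, col=0) -> (row=4, col=2)
Final: (row=4, col=2)

Answer: Final position: (row=4, col=2)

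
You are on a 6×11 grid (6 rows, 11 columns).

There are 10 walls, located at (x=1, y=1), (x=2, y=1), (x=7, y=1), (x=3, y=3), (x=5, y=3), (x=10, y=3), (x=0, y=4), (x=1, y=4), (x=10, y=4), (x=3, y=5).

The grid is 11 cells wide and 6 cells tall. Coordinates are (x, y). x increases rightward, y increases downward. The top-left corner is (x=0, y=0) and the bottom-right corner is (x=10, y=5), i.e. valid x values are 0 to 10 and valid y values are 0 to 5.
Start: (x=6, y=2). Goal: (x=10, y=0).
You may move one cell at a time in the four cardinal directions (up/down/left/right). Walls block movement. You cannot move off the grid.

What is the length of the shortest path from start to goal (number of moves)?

BFS from (x=6, y=2) until reaching (x=10, y=0):
  Distance 0: (x=6, y=2)
  Distance 1: (x=6, y=1), (x=5, y=2), (x=7, y=2), (x=6, y=3)
  Distance 2: (x=6, y=0), (x=5, y=1), (x=4, y=2), (x=8, y=2), (x=7, y=3), (x=6, y=4)
  Distance 3: (x=5, y=0), (x=7, y=0), (x=4, y=1), (x=8, y=1), (x=3, y=2), (x=9, y=2), (x=4, y=3), (x=8, y=3), (x=5, y=4), (x=7, y=4), (x=6, y=5)
  Distance 4: (x=4, y=0), (x=8, y=0), (x=3, y=1), (x=9, y=1), (x=2, y=2), (x=10, y=2), (x=9, y=3), (x=4, y=4), (x=8, y=4), (x=5, y=5), (x=7, y=5)
  Distance 5: (x=3, y=0), (x=9, y=0), (x=10, y=1), (x=1, y=2), (x=2, y=3), (x=3, y=4), (x=9, y=4), (x=4, y=5), (x=8, y=5)
  Distance 6: (x=2, y=0), (x=10, y=0), (x=0, y=2), (x=1, y=3), (x=2, y=4), (x=9, y=5)  <- goal reached here
One shortest path (6 moves): (x=6, y=2) -> (x=7, y=2) -> (x=8, y=2) -> (x=9, y=2) -> (x=10, y=2) -> (x=10, y=1) -> (x=10, y=0)

Answer: Shortest path length: 6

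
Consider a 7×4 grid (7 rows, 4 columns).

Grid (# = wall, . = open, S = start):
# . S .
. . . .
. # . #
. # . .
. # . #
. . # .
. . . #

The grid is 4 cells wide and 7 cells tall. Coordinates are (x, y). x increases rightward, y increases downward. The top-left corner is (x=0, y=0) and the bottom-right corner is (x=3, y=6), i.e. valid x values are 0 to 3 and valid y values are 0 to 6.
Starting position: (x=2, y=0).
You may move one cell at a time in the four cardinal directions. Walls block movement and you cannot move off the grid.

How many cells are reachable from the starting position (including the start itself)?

Answer: Reachable cells: 19

Derivation:
BFS flood-fill from (x=2, y=0):
  Distance 0: (x=2, y=0)
  Distance 1: (x=1, y=0), (x=3, y=0), (x=2, y=1)
  Distance 2: (x=1, y=1), (x=3, y=1), (x=2, y=2)
  Distance 3: (x=0, y=1), (x=2, y=3)
  Distance 4: (x=0, y=2), (x=3, y=3), (x=2, y=4)
  Distance 5: (x=0, y=3)
  Distance 6: (x=0, y=4)
  Distance 7: (x=0, y=5)
  Distance 8: (x=1, y=5), (x=0, y=6)
  Distance 9: (x=1, y=6)
  Distance 10: (x=2, y=6)
Total reachable: 19 (grid has 20 open cells total)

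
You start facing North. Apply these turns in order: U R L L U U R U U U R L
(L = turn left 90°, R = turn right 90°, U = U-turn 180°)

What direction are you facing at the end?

Answer: Final heading: North

Derivation:
Start: North
  U (U-turn (180°)) -> South
  R (right (90° clockwise)) -> West
  L (left (90° counter-clockwise)) -> South
  L (left (90° counter-clockwise)) -> East
  U (U-turn (180°)) -> West
  U (U-turn (180°)) -> East
  R (right (90° clockwise)) -> South
  U (U-turn (180°)) -> North
  U (U-turn (180°)) -> South
  U (U-turn (180°)) -> North
  R (right (90° clockwise)) -> East
  L (left (90° counter-clockwise)) -> North
Final: North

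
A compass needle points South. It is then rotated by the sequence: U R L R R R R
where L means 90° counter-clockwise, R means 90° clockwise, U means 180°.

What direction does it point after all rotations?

Start: South
  U (U-turn (180°)) -> North
  R (right (90° clockwise)) -> East
  L (left (90° counter-clockwise)) -> North
  R (right (90° clockwise)) -> East
  R (right (90° clockwise)) -> South
  R (right (90° clockwise)) -> West
  R (right (90° clockwise)) -> North
Final: North

Answer: Final heading: North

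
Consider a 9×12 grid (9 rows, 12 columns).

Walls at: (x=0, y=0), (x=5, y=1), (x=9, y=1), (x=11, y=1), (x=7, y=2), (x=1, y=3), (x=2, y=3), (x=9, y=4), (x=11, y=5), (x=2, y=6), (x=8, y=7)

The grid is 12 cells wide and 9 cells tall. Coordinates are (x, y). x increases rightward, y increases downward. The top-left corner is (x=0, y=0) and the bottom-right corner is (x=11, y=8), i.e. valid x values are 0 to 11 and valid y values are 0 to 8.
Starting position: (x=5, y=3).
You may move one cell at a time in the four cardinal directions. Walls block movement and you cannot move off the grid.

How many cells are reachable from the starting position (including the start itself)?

BFS flood-fill from (x=5, y=3):
  Distance 0: (x=5, y=3)
  Distance 1: (x=5, y=2), (x=4, y=3), (x=6, y=3), (x=5, y=4)
  Distance 2: (x=4, y=2), (x=6, y=2), (x=3, y=3), (x=7, y=3), (x=4, y=4), (x=6, y=4), (x=5, y=5)
  Distance 3: (x=4, y=1), (x=6, y=1), (x=3, y=2), (x=8, y=3), (x=3, y=4), (x=7, y=4), (x=4, y=5), (x=6, y=5), (x=5, y=6)
  Distance 4: (x=4, y=0), (x=6, y=0), (x=3, y=1), (x=7, y=1), (x=2, y=2), (x=8, y=2), (x=9, y=3), (x=2, y=4), (x=8, y=4), (x=3, y=5), (x=7, y=5), (x=4, y=6), (x=6, y=6), (x=5, y=7)
  Distance 5: (x=3, y=0), (x=5, y=0), (x=7, y=0), (x=2, y=1), (x=8, y=1), (x=1, y=2), (x=9, y=2), (x=10, y=3), (x=1, y=4), (x=2, y=5), (x=8, y=5), (x=3, y=6), (x=7, y=6), (x=4, y=7), (x=6, y=7), (x=5, y=8)
  Distance 6: (x=2, y=0), (x=8, y=0), (x=1, y=1), (x=0, y=2), (x=10, y=2), (x=11, y=3), (x=0, y=4), (x=10, y=4), (x=1, y=5), (x=9, y=5), (x=8, y=6), (x=3, y=7), (x=7, y=7), (x=4, y=8), (x=6, y=8)
  Distance 7: (x=1, y=0), (x=9, y=0), (x=0, y=1), (x=10, y=1), (x=11, y=2), (x=0, y=3), (x=11, y=4), (x=0, y=5), (x=10, y=5), (x=1, y=6), (x=9, y=6), (x=2, y=7), (x=3, y=8), (x=7, y=8)
  Distance 8: (x=10, y=0), (x=0, y=6), (x=10, y=6), (x=1, y=7), (x=9, y=7), (x=2, y=8), (x=8, y=8)
  Distance 9: (x=11, y=0), (x=11, y=6), (x=0, y=7), (x=10, y=7), (x=1, y=8), (x=9, y=8)
  Distance 10: (x=11, y=7), (x=0, y=8), (x=10, y=8)
  Distance 11: (x=11, y=8)
Total reachable: 97 (grid has 97 open cells total)

Answer: Reachable cells: 97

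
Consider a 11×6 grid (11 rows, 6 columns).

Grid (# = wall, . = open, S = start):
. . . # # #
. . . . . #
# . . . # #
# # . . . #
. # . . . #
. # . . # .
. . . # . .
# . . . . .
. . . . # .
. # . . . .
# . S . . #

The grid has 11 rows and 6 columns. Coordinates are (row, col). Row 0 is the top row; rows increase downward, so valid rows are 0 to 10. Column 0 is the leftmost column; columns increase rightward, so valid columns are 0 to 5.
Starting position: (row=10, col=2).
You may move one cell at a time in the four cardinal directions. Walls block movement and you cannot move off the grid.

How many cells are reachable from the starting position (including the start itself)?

Answer: Reachable cells: 46

Derivation:
BFS flood-fill from (row=10, col=2):
  Distance 0: (row=10, col=2)
  Distance 1: (row=9, col=2), (row=10, col=1), (row=10, col=3)
  Distance 2: (row=8, col=2), (row=9, col=3), (row=10, col=4)
  Distance 3: (row=7, col=2), (row=8, col=1), (row=8, col=3), (row=9, col=4)
  Distance 4: (row=6, col=2), (row=7, col=1), (row=7, col=3), (row=8, col=0), (row=9, col=5)
  Distance 5: (row=5, col=2), (row=6, col=1), (row=7, col=4), (row=8, col=5), (row=9, col=0)
  Distance 6: (row=4, col=2), (row=5, col=3), (row=6, col=0), (row=6, col=4), (row=7, col=5)
  Distance 7: (row=3, col=2), (row=4, col=3), (row=5, col=0), (row=6, col=5)
  Distance 8: (row=2, col=2), (row=3, col=3), (row=4, col=0), (row=4, col=4), (row=5, col=5)
  Distance 9: (row=1, col=2), (row=2, col=1), (row=2, col=3), (row=3, col=4)
  Distance 10: (row=0, col=2), (row=1, col=1), (row=1, col=3)
  Distance 11: (row=0, col=1), (row=1, col=0), (row=1, col=4)
  Distance 12: (row=0, col=0)
Total reachable: 46 (grid has 46 open cells total)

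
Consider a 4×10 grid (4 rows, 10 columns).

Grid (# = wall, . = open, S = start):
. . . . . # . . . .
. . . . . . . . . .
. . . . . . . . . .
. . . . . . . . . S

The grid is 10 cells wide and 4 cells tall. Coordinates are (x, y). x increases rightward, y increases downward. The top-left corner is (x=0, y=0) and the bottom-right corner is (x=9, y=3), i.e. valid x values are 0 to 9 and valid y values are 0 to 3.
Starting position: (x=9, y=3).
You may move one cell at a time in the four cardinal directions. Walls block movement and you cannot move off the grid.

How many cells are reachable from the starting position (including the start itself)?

BFS flood-fill from (x=9, y=3):
  Distance 0: (x=9, y=3)
  Distance 1: (x=9, y=2), (x=8, y=3)
  Distance 2: (x=9, y=1), (x=8, y=2), (x=7, y=3)
  Distance 3: (x=9, y=0), (x=8, y=1), (x=7, y=2), (x=6, y=3)
  Distance 4: (x=8, y=0), (x=7, y=1), (x=6, y=2), (x=5, y=3)
  Distance 5: (x=7, y=0), (x=6, y=1), (x=5, y=2), (x=4, y=3)
  Distance 6: (x=6, y=0), (x=5, y=1), (x=4, y=2), (x=3, y=3)
  Distance 7: (x=4, y=1), (x=3, y=2), (x=2, y=3)
  Distance 8: (x=4, y=0), (x=3, y=1), (x=2, y=2), (x=1, y=3)
  Distance 9: (x=3, y=0), (x=2, y=1), (x=1, y=2), (x=0, y=3)
  Distance 10: (x=2, y=0), (x=1, y=1), (x=0, y=2)
  Distance 11: (x=1, y=0), (x=0, y=1)
  Distance 12: (x=0, y=0)
Total reachable: 39 (grid has 39 open cells total)

Answer: Reachable cells: 39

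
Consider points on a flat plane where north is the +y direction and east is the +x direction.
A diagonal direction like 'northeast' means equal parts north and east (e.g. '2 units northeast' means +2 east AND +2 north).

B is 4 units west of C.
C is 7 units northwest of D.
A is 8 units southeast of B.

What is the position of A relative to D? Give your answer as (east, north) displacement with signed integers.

Place D at the origin (east=0, north=0).
  C is 7 units northwest of D: delta (east=-7, north=+7); C at (east=-7, north=7).
  B is 4 units west of C: delta (east=-4, north=+0); B at (east=-11, north=7).
  A is 8 units southeast of B: delta (east=+8, north=-8); A at (east=-3, north=-1).
Therefore A relative to D: (east=-3, north=-1).

Answer: A is at (east=-3, north=-1) relative to D.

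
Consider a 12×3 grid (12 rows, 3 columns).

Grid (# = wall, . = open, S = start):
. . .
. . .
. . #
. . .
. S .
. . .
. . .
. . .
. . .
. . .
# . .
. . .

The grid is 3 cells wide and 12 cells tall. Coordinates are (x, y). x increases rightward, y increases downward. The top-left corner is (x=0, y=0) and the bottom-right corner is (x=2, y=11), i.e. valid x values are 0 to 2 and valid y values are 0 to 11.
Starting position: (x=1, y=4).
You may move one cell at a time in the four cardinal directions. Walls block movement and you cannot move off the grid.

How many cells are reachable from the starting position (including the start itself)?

Answer: Reachable cells: 34

Derivation:
BFS flood-fill from (x=1, y=4):
  Distance 0: (x=1, y=4)
  Distance 1: (x=1, y=3), (x=0, y=4), (x=2, y=4), (x=1, y=5)
  Distance 2: (x=1, y=2), (x=0, y=3), (x=2, y=3), (x=0, y=5), (x=2, y=5), (x=1, y=6)
  Distance 3: (x=1, y=1), (x=0, y=2), (x=0, y=6), (x=2, y=6), (x=1, y=7)
  Distance 4: (x=1, y=0), (x=0, y=1), (x=2, y=1), (x=0, y=7), (x=2, y=7), (x=1, y=8)
  Distance 5: (x=0, y=0), (x=2, y=0), (x=0, y=8), (x=2, y=8), (x=1, y=9)
  Distance 6: (x=0, y=9), (x=2, y=9), (x=1, y=10)
  Distance 7: (x=2, y=10), (x=1, y=11)
  Distance 8: (x=0, y=11), (x=2, y=11)
Total reachable: 34 (grid has 34 open cells total)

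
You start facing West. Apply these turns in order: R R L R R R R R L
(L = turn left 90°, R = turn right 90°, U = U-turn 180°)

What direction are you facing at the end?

Answer: Final heading: North

Derivation:
Start: West
  R (right (90° clockwise)) -> North
  R (right (90° clockwise)) -> East
  L (left (90° counter-clockwise)) -> North
  R (right (90° clockwise)) -> East
  R (right (90° clockwise)) -> South
  R (right (90° clockwise)) -> West
  R (right (90° clockwise)) -> North
  R (right (90° clockwise)) -> East
  L (left (90° counter-clockwise)) -> North
Final: North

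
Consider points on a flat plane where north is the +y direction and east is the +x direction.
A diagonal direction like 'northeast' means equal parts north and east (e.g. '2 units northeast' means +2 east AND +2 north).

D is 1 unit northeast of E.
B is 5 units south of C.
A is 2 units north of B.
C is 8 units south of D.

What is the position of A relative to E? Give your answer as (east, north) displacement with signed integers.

Answer: A is at (east=1, north=-10) relative to E.

Derivation:
Place E at the origin (east=0, north=0).
  D is 1 unit northeast of E: delta (east=+1, north=+1); D at (east=1, north=1).
  C is 8 units south of D: delta (east=+0, north=-8); C at (east=1, north=-7).
  B is 5 units south of C: delta (east=+0, north=-5); B at (east=1, north=-12).
  A is 2 units north of B: delta (east=+0, north=+2); A at (east=1, north=-10).
Therefore A relative to E: (east=1, north=-10).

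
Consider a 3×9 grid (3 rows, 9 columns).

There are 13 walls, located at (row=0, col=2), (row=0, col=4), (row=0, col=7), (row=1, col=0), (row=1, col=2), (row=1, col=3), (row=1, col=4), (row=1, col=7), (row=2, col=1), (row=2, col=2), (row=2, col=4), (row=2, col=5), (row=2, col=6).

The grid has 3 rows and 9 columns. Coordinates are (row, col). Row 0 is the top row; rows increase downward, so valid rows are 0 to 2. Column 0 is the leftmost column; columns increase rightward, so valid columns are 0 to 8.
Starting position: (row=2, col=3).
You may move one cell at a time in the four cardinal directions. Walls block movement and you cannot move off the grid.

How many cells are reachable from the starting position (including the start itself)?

Answer: Reachable cells: 1

Derivation:
BFS flood-fill from (row=2, col=3):
  Distance 0: (row=2, col=3)
Total reachable: 1 (grid has 14 open cells total)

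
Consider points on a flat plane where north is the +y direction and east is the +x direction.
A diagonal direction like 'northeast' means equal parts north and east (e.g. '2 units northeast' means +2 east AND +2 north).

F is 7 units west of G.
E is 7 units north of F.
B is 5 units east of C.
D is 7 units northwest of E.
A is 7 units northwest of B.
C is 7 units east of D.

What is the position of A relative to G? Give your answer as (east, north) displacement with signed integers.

Answer: A is at (east=-9, north=21) relative to G.

Derivation:
Place G at the origin (east=0, north=0).
  F is 7 units west of G: delta (east=-7, north=+0); F at (east=-7, north=0).
  E is 7 units north of F: delta (east=+0, north=+7); E at (east=-7, north=7).
  D is 7 units northwest of E: delta (east=-7, north=+7); D at (east=-14, north=14).
  C is 7 units east of D: delta (east=+7, north=+0); C at (east=-7, north=14).
  B is 5 units east of C: delta (east=+5, north=+0); B at (east=-2, north=14).
  A is 7 units northwest of B: delta (east=-7, north=+7); A at (east=-9, north=21).
Therefore A relative to G: (east=-9, north=21).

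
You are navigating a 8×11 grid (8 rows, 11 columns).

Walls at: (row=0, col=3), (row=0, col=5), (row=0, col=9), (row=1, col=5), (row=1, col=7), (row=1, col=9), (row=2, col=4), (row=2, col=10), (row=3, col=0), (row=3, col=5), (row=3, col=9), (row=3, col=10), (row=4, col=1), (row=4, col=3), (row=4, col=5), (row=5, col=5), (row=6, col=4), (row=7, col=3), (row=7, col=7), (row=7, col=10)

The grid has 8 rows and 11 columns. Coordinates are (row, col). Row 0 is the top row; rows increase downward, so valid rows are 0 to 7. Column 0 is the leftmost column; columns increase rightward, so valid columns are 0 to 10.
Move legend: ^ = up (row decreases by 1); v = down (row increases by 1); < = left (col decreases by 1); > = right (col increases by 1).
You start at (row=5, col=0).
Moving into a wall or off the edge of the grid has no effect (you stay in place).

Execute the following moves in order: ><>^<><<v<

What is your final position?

Answer: Final position: (row=6, col=0)

Derivation:
Start: (row=5, col=0)
  > (right): (row=5, col=0) -> (row=5, col=1)
  < (left): (row=5, col=1) -> (row=5, col=0)
  > (right): (row=5, col=0) -> (row=5, col=1)
  ^ (up): blocked, stay at (row=5, col=1)
  < (left): (row=5, col=1) -> (row=5, col=0)
  > (right): (row=5, col=0) -> (row=5, col=1)
  < (left): (row=5, col=1) -> (row=5, col=0)
  < (left): blocked, stay at (row=5, col=0)
  v (down): (row=5, col=0) -> (row=6, col=0)
  < (left): blocked, stay at (row=6, col=0)
Final: (row=6, col=0)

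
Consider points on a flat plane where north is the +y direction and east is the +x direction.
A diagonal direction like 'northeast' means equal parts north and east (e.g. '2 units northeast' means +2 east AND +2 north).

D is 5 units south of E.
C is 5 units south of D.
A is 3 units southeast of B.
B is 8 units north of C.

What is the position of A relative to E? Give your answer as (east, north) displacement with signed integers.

Answer: A is at (east=3, north=-5) relative to E.

Derivation:
Place E at the origin (east=0, north=0).
  D is 5 units south of E: delta (east=+0, north=-5); D at (east=0, north=-5).
  C is 5 units south of D: delta (east=+0, north=-5); C at (east=0, north=-10).
  B is 8 units north of C: delta (east=+0, north=+8); B at (east=0, north=-2).
  A is 3 units southeast of B: delta (east=+3, north=-3); A at (east=3, north=-5).
Therefore A relative to E: (east=3, north=-5).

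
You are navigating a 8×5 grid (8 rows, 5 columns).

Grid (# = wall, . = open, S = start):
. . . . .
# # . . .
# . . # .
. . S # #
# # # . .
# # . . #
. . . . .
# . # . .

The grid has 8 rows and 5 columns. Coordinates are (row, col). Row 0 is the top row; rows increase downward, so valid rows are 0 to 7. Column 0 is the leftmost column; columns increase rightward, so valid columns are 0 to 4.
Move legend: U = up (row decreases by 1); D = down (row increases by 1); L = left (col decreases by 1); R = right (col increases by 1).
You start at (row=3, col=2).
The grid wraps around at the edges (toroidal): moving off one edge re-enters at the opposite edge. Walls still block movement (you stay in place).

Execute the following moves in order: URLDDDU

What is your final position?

Answer: Final position: (row=2, col=1)

Derivation:
Start: (row=3, col=2)
  U (up): (row=3, col=2) -> (row=2, col=2)
  R (right): blocked, stay at (row=2, col=2)
  L (left): (row=2, col=2) -> (row=2, col=1)
  D (down): (row=2, col=1) -> (row=3, col=1)
  D (down): blocked, stay at (row=3, col=1)
  D (down): blocked, stay at (row=3, col=1)
  U (up): (row=3, col=1) -> (row=2, col=1)
Final: (row=2, col=1)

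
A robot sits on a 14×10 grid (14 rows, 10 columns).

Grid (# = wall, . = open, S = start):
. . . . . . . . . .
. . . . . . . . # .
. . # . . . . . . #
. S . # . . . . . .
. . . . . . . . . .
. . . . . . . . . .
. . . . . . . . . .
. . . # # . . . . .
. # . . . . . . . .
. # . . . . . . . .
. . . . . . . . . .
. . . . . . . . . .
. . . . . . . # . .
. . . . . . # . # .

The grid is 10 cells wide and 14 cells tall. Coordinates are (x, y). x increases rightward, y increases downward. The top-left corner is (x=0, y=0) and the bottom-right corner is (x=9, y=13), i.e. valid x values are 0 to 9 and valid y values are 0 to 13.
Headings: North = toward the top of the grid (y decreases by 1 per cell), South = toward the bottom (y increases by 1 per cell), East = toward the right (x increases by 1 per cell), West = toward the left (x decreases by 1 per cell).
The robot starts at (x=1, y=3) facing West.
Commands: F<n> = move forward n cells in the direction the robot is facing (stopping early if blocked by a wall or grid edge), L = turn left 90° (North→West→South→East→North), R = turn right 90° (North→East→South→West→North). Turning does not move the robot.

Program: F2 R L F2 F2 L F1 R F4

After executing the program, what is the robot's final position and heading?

Answer: Final position: (x=0, y=4), facing West

Derivation:
Start: (x=1, y=3), facing West
  F2: move forward 1/2 (blocked), now at (x=0, y=3)
  R: turn right, now facing North
  L: turn left, now facing West
  F2: move forward 0/2 (blocked), now at (x=0, y=3)
  F2: move forward 0/2 (blocked), now at (x=0, y=3)
  L: turn left, now facing South
  F1: move forward 1, now at (x=0, y=4)
  R: turn right, now facing West
  F4: move forward 0/4 (blocked), now at (x=0, y=4)
Final: (x=0, y=4), facing West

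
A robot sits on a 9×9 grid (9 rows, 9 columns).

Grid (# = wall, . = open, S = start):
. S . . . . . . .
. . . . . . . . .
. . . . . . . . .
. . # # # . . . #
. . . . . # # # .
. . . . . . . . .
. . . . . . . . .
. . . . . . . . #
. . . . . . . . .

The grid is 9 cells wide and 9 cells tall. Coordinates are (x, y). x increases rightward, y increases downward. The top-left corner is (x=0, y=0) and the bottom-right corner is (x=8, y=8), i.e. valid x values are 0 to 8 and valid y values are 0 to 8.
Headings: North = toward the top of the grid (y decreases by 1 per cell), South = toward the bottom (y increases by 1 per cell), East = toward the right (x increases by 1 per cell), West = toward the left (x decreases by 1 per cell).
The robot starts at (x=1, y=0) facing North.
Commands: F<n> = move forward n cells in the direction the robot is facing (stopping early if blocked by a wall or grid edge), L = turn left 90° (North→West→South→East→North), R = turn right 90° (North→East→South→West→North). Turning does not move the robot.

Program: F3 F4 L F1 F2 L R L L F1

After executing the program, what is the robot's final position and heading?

Start: (x=1, y=0), facing North
  F3: move forward 0/3 (blocked), now at (x=1, y=0)
  F4: move forward 0/4 (blocked), now at (x=1, y=0)
  L: turn left, now facing West
  F1: move forward 1, now at (x=0, y=0)
  F2: move forward 0/2 (blocked), now at (x=0, y=0)
  L: turn left, now facing South
  R: turn right, now facing West
  L: turn left, now facing South
  L: turn left, now facing East
  F1: move forward 1, now at (x=1, y=0)
Final: (x=1, y=0), facing East

Answer: Final position: (x=1, y=0), facing East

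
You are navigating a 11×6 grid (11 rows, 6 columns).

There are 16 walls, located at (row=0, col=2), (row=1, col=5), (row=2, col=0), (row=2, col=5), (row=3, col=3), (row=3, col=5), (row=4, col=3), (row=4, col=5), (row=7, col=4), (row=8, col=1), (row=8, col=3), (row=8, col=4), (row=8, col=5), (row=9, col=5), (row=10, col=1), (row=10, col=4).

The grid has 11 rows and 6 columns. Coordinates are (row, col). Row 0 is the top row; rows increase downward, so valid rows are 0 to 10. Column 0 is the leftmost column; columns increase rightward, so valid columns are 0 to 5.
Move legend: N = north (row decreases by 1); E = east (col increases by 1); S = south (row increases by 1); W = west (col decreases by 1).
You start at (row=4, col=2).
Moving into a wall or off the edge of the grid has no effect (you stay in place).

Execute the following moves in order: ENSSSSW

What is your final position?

Start: (row=4, col=2)
  E (east): blocked, stay at (row=4, col=2)
  N (north): (row=4, col=2) -> (row=3, col=2)
  S (south): (row=3, col=2) -> (row=4, col=2)
  S (south): (row=4, col=2) -> (row=5, col=2)
  S (south): (row=5, col=2) -> (row=6, col=2)
  S (south): (row=6, col=2) -> (row=7, col=2)
  W (west): (row=7, col=2) -> (row=7, col=1)
Final: (row=7, col=1)

Answer: Final position: (row=7, col=1)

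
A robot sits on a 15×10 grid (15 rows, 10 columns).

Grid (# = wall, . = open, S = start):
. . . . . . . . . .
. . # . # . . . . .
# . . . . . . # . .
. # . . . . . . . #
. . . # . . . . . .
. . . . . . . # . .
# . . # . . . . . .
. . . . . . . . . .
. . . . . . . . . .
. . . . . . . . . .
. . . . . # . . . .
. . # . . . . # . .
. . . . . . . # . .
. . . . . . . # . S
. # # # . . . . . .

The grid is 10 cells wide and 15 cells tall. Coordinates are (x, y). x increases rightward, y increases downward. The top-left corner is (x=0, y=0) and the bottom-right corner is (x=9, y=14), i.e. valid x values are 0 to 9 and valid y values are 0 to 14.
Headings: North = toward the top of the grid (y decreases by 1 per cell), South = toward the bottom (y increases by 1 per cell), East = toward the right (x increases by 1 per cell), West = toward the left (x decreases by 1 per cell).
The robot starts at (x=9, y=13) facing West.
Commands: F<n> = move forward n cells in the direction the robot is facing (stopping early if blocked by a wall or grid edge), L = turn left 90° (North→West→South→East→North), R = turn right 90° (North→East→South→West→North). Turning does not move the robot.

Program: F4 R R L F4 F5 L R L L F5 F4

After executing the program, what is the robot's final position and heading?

Answer: Final position: (x=8, y=13), facing South

Derivation:
Start: (x=9, y=13), facing West
  F4: move forward 1/4 (blocked), now at (x=8, y=13)
  R: turn right, now facing North
  R: turn right, now facing East
  L: turn left, now facing North
  F4: move forward 4, now at (x=8, y=9)
  F5: move forward 5, now at (x=8, y=4)
  L: turn left, now facing West
  R: turn right, now facing North
  L: turn left, now facing West
  L: turn left, now facing South
  F5: move forward 5, now at (x=8, y=9)
  F4: move forward 4, now at (x=8, y=13)
Final: (x=8, y=13), facing South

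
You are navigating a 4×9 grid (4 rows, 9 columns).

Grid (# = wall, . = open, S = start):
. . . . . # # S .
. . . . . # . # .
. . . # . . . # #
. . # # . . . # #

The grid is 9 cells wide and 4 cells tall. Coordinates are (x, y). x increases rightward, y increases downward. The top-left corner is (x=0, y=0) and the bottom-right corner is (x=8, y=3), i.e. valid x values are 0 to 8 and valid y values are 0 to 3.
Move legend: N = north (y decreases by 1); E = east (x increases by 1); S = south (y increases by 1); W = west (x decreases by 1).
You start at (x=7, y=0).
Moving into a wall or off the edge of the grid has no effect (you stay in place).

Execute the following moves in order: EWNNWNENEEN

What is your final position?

Answer: Final position: (x=8, y=0)

Derivation:
Start: (x=7, y=0)
  E (east): (x=7, y=0) -> (x=8, y=0)
  W (west): (x=8, y=0) -> (x=7, y=0)
  N (north): blocked, stay at (x=7, y=0)
  N (north): blocked, stay at (x=7, y=0)
  W (west): blocked, stay at (x=7, y=0)
  N (north): blocked, stay at (x=7, y=0)
  E (east): (x=7, y=0) -> (x=8, y=0)
  N (north): blocked, stay at (x=8, y=0)
  E (east): blocked, stay at (x=8, y=0)
  E (east): blocked, stay at (x=8, y=0)
  N (north): blocked, stay at (x=8, y=0)
Final: (x=8, y=0)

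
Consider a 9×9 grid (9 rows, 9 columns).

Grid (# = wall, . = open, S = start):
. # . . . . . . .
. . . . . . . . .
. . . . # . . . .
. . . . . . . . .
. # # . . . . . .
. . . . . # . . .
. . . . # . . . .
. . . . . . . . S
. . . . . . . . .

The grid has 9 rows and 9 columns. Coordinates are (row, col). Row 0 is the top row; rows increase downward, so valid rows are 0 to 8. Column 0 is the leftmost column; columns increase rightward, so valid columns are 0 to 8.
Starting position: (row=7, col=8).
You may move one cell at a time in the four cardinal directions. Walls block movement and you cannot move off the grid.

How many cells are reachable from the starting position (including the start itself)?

Answer: Reachable cells: 75

Derivation:
BFS flood-fill from (row=7, col=8):
  Distance 0: (row=7, col=8)
  Distance 1: (row=6, col=8), (row=7, col=7), (row=8, col=8)
  Distance 2: (row=5, col=8), (row=6, col=7), (row=7, col=6), (row=8, col=7)
  Distance 3: (row=4, col=8), (row=5, col=7), (row=6, col=6), (row=7, col=5), (row=8, col=6)
  Distance 4: (row=3, col=8), (row=4, col=7), (row=5, col=6), (row=6, col=5), (row=7, col=4), (row=8, col=5)
  Distance 5: (row=2, col=8), (row=3, col=7), (row=4, col=6), (row=7, col=3), (row=8, col=4)
  Distance 6: (row=1, col=8), (row=2, col=7), (row=3, col=6), (row=4, col=5), (row=6, col=3), (row=7, col=2), (row=8, col=3)
  Distance 7: (row=0, col=8), (row=1, col=7), (row=2, col=6), (row=3, col=5), (row=4, col=4), (row=5, col=3), (row=6, col=2), (row=7, col=1), (row=8, col=2)
  Distance 8: (row=0, col=7), (row=1, col=6), (row=2, col=5), (row=3, col=4), (row=4, col=3), (row=5, col=2), (row=5, col=4), (row=6, col=1), (row=7, col=0), (row=8, col=1)
  Distance 9: (row=0, col=6), (row=1, col=5), (row=3, col=3), (row=5, col=1), (row=6, col=0), (row=8, col=0)
  Distance 10: (row=0, col=5), (row=1, col=4), (row=2, col=3), (row=3, col=2), (row=5, col=0)
  Distance 11: (row=0, col=4), (row=1, col=3), (row=2, col=2), (row=3, col=1), (row=4, col=0)
  Distance 12: (row=0, col=3), (row=1, col=2), (row=2, col=1), (row=3, col=0)
  Distance 13: (row=0, col=2), (row=1, col=1), (row=2, col=0)
  Distance 14: (row=1, col=0)
  Distance 15: (row=0, col=0)
Total reachable: 75 (grid has 75 open cells total)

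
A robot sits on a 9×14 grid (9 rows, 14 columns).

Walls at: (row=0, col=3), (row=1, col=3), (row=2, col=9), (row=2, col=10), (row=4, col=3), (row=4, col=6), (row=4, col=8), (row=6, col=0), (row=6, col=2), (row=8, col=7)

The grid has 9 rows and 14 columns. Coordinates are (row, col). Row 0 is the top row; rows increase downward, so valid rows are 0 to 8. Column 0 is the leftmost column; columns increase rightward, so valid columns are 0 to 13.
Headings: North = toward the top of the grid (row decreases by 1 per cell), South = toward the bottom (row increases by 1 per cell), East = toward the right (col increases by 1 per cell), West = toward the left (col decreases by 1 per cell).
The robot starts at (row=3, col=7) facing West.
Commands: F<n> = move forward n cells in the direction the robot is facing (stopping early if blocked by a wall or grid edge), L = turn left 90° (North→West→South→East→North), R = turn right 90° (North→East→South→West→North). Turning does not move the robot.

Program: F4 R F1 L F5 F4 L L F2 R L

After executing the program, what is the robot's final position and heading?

Answer: Final position: (row=2, col=2), facing East

Derivation:
Start: (row=3, col=7), facing West
  F4: move forward 4, now at (row=3, col=3)
  R: turn right, now facing North
  F1: move forward 1, now at (row=2, col=3)
  L: turn left, now facing West
  F5: move forward 3/5 (blocked), now at (row=2, col=0)
  F4: move forward 0/4 (blocked), now at (row=2, col=0)
  L: turn left, now facing South
  L: turn left, now facing East
  F2: move forward 2, now at (row=2, col=2)
  R: turn right, now facing South
  L: turn left, now facing East
Final: (row=2, col=2), facing East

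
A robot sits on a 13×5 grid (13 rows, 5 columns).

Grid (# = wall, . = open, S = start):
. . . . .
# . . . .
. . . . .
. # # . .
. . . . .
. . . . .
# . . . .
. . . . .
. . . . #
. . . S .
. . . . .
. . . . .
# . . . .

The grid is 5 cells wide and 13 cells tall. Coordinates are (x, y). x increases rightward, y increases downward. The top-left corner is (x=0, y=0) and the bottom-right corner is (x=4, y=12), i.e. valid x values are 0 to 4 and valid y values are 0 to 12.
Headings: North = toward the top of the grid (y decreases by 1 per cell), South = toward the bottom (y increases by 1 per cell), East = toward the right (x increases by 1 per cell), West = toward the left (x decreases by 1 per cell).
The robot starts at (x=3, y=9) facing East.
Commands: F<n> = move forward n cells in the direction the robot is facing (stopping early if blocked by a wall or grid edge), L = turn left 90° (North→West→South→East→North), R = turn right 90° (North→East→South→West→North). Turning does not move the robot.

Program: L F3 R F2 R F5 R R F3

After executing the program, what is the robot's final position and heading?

Start: (x=3, y=9), facing East
  L: turn left, now facing North
  F3: move forward 3, now at (x=3, y=6)
  R: turn right, now facing East
  F2: move forward 1/2 (blocked), now at (x=4, y=6)
  R: turn right, now facing South
  F5: move forward 1/5 (blocked), now at (x=4, y=7)
  R: turn right, now facing West
  R: turn right, now facing North
  F3: move forward 3, now at (x=4, y=4)
Final: (x=4, y=4), facing North

Answer: Final position: (x=4, y=4), facing North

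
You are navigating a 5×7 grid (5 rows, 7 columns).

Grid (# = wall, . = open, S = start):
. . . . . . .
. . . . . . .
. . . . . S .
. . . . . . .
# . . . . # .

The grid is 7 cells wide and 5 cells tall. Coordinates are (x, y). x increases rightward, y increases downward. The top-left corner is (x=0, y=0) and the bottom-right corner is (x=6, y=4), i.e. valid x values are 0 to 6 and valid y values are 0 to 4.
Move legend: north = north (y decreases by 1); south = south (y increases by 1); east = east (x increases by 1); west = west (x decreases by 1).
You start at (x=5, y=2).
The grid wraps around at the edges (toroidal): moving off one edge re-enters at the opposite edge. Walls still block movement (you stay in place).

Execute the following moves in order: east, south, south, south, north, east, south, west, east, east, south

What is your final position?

Answer: Final position: (x=0, y=1)

Derivation:
Start: (x=5, y=2)
  east (east): (x=5, y=2) -> (x=6, y=2)
  south (south): (x=6, y=2) -> (x=6, y=3)
  south (south): (x=6, y=3) -> (x=6, y=4)
  south (south): (x=6, y=4) -> (x=6, y=0)
  north (north): (x=6, y=0) -> (x=6, y=4)
  east (east): blocked, stay at (x=6, y=4)
  south (south): (x=6, y=4) -> (x=6, y=0)
  west (west): (x=6, y=0) -> (x=5, y=0)
  east (east): (x=5, y=0) -> (x=6, y=0)
  east (east): (x=6, y=0) -> (x=0, y=0)
  south (south): (x=0, y=0) -> (x=0, y=1)
Final: (x=0, y=1)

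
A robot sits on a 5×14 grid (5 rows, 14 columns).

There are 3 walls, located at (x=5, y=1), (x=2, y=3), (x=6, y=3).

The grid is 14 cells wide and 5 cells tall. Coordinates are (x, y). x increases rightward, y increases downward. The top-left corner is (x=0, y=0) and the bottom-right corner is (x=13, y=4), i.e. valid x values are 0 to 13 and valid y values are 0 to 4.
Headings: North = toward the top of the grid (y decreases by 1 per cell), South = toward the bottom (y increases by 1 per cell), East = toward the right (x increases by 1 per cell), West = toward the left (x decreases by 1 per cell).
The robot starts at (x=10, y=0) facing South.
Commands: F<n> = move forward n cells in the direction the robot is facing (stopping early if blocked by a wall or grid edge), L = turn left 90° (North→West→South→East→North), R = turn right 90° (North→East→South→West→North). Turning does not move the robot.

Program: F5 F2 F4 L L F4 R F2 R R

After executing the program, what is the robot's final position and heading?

Answer: Final position: (x=12, y=0), facing West

Derivation:
Start: (x=10, y=0), facing South
  F5: move forward 4/5 (blocked), now at (x=10, y=4)
  F2: move forward 0/2 (blocked), now at (x=10, y=4)
  F4: move forward 0/4 (blocked), now at (x=10, y=4)
  L: turn left, now facing East
  L: turn left, now facing North
  F4: move forward 4, now at (x=10, y=0)
  R: turn right, now facing East
  F2: move forward 2, now at (x=12, y=0)
  R: turn right, now facing South
  R: turn right, now facing West
Final: (x=12, y=0), facing West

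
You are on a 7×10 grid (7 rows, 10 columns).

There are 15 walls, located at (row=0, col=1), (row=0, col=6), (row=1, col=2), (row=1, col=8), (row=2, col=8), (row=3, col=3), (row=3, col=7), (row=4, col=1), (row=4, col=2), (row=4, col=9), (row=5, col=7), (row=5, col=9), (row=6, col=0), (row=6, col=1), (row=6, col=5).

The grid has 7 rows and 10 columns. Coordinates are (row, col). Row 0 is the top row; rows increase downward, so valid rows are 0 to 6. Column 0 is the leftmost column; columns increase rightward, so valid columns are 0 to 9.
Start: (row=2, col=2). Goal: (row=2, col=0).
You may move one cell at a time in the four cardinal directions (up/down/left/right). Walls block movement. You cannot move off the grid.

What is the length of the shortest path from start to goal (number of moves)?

Answer: Shortest path length: 2

Derivation:
BFS from (row=2, col=2) until reaching (row=2, col=0):
  Distance 0: (row=2, col=2)
  Distance 1: (row=2, col=1), (row=2, col=3), (row=3, col=2)
  Distance 2: (row=1, col=1), (row=1, col=3), (row=2, col=0), (row=2, col=4), (row=3, col=1)  <- goal reached here
One shortest path (2 moves): (row=2, col=2) -> (row=2, col=1) -> (row=2, col=0)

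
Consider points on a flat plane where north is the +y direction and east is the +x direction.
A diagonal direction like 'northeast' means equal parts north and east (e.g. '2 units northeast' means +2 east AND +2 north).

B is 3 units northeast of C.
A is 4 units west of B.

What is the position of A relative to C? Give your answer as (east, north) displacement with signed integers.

Answer: A is at (east=-1, north=3) relative to C.

Derivation:
Place C at the origin (east=0, north=0).
  B is 3 units northeast of C: delta (east=+3, north=+3); B at (east=3, north=3).
  A is 4 units west of B: delta (east=-4, north=+0); A at (east=-1, north=3).
Therefore A relative to C: (east=-1, north=3).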